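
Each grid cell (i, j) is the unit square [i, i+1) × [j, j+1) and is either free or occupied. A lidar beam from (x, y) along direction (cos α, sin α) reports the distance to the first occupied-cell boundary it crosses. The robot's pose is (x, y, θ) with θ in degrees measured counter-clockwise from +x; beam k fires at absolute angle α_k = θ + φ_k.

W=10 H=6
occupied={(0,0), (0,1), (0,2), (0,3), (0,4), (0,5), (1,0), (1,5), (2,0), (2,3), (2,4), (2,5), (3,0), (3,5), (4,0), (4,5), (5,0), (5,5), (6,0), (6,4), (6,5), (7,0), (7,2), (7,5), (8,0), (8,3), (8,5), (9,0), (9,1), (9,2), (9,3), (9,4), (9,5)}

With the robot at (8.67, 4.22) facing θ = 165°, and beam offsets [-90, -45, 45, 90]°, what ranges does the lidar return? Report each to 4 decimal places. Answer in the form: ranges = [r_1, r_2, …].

beam 1: φ=-90°, α=75°
  cosα=0.2588 sinα=0.9659 | (8,4) | tMaxX 1.2750 tMaxY 0.8075 | tΔX 3.8637 tΔY 1.0353
    t=0.8075 [y] (8,5) — stop
  → r_1 = 0.8075
beam 2: φ=-45°, α=120°
  cosα=-0.5000 sinα=0.8660 | (8,4) | tMaxX 1.3400 tMaxY 0.9007 | tΔX 2.0000 tΔY 1.1547
    t=0.9007 [y] (8,5) — stop
  → r_2 = 0.9007
beam 3: φ=45°, α=210°
  cosα=-0.8660 sinα=-0.5000 | (8,4) | tMaxX 0.7736 tMaxY 0.4400 | tΔX 1.1547 tΔY 2.0000
    t=0.4400 [y] (8,3) — stop
  → r_3 = 0.4400
beam 4: φ=90°, α=255°
  cosα=-0.2588 sinα=-0.9659 | (8,4) | tMaxX 2.5887 tMaxY 0.2278 | tΔX 3.8637 tΔY 1.0353
    t=0.2278 [y] (8,3) — stop
  → r_4 = 0.2278

ranges = [0.8075, 0.9007, 0.4400, 0.2278]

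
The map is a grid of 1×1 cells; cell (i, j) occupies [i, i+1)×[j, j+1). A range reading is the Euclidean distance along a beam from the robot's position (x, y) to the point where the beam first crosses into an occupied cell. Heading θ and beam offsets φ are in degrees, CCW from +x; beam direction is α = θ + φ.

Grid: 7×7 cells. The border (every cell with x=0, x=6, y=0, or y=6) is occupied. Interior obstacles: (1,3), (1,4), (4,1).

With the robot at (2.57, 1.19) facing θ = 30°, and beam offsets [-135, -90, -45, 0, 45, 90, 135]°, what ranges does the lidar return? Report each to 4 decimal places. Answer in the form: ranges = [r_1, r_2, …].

ranges = [0.1967, 0.2194, 0.7341, 3.9606, 4.9797, 2.0900, 1.6254]

beam 1: φ=-135°, α=255°
  dir = (cos 255°, sin 255°) = (-0.2588, -0.9659); from cell (2,1)
  next x-line at t=2.2023, next y-line at t=0.1967; Δt_x=3.8637, Δt_y=1.0353
    y: enter (2,0) at t=0.1967 ← occupied
  → r_1 = 0.1967
beam 2: φ=-90°, α=300°
  dir = (cos 300°, sin 300°) = (0.5000, -0.8660); from cell (2,1)
  next x-line at t=0.8600, next y-line at t=0.2194; Δt_x=2.0000, Δt_y=1.1547
    y: enter (2,0) at t=0.2194 ← occupied
  → r_2 = 0.2194
beam 3: φ=-45°, α=345°
  dir = (cos 345°, sin 345°) = (0.9659, -0.2588); from cell (2,1)
  next x-line at t=0.4452, next y-line at t=0.7341; Δt_x=1.0353, Δt_y=3.8637
    x: enter (3,1) at t=0.4452
    y: enter (3,0) at t=0.7341 ← occupied
  → r_3 = 0.7341
beam 4: φ=0°, α=30°
  dir = (cos 30°, sin 30°) = (0.8660, 0.5000); from cell (2,1)
  next x-line at t=0.4965, next y-line at t=1.6200; Δt_x=1.1547, Δt_y=2.0000
    x: enter (3,1) at t=0.4965
    y: enter (3,2) at t=1.6200
    x: enter (4,2) at t=1.6512
    x: enter (5,2) at t=2.8059
    y: enter (5,3) at t=3.6200
    x: enter (6,3) at t=3.9606 ← occupied
  → r_4 = 3.9606
beam 5: φ=45°, α=75°
  dir = (cos 75°, sin 75°) = (0.2588, 0.9659); from cell (2,1)
  next x-line at t=1.6614, next y-line at t=0.8386; Δt_x=3.8637, Δt_y=1.0353
    y: enter (2,2) at t=0.8386
    x: enter (3,2) at t=1.6614
    y: enter (3,3) at t=1.8738
    y: enter (3,4) at t=2.9091
    y: enter (3,5) at t=3.9444
    y: enter (3,6) at t=4.9797 ← occupied
  → r_5 = 4.9797
beam 6: φ=90°, α=120°
  dir = (cos 120°, sin 120°) = (-0.5000, 0.8660); from cell (2,1)
  next x-line at t=1.1400, next y-line at t=0.9353; Δt_x=2.0000, Δt_y=1.1547
    y: enter (2,2) at t=0.9353
    x: enter (1,2) at t=1.1400
    y: enter (1,3) at t=2.0900 ← occupied
  → r_6 = 2.0900
beam 7: φ=135°, α=165°
  dir = (cos 165°, sin 165°) = (-0.9659, 0.2588); from cell (2,1)
  next x-line at t=0.5901, next y-line at t=3.1296; Δt_x=1.0353, Δt_y=3.8637
    x: enter (1,1) at t=0.5901
    x: enter (0,1) at t=1.6254 ← occupied
  → r_7 = 1.6254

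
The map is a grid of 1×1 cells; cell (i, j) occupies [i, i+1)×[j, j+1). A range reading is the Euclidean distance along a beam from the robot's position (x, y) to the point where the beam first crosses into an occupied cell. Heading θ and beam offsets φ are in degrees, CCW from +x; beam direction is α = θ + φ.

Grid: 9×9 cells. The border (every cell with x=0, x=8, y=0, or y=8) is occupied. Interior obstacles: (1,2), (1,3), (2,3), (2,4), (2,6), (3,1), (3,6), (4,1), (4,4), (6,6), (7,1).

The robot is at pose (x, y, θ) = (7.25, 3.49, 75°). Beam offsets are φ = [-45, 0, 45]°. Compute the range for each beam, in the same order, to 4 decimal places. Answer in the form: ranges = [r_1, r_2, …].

beam 1: φ=-45°, α=30°
  cosα=0.8660 sinα=0.5000 | (7,3) | tMaxX 0.8660 tMaxY 1.0200 | tΔX 1.1547 tΔY 2.0000
    t=0.8660 [x] (8,3) — stop
  → r_1 = 0.8660
beam 2: φ=0°, α=75°
  cosα=0.2588 sinα=0.9659 | (7,3) | tMaxX 2.8978 tMaxY 0.5280 | tΔX 3.8637 tΔY 1.0353
    t=0.5280 [y] (7,4)
    t=1.5633 [y] (7,5)
    t=2.5985 [y] (7,6)
    t=2.8978 [x] (8,6) — stop
  → r_2 = 2.8978
beam 3: φ=45°, α=120°
  cosα=-0.5000 sinα=0.8660 | (7,3) | tMaxX 0.5000 tMaxY 0.5889 | tΔX 2.0000 tΔY 1.1547
    t=0.5000 [x] (6,3)
    t=0.5889 [y] (6,4)
    t=1.7436 [y] (6,5)
    t=2.5000 [x] (5,5)
    t=2.8983 [y] (5,6)
    t=4.0530 [y] (5,7)
    t=4.5000 [x] (4,7)
    t=5.2077 [y] (4,8) — stop
  → r_3 = 5.2077

ranges = [0.8660, 2.8978, 5.2077]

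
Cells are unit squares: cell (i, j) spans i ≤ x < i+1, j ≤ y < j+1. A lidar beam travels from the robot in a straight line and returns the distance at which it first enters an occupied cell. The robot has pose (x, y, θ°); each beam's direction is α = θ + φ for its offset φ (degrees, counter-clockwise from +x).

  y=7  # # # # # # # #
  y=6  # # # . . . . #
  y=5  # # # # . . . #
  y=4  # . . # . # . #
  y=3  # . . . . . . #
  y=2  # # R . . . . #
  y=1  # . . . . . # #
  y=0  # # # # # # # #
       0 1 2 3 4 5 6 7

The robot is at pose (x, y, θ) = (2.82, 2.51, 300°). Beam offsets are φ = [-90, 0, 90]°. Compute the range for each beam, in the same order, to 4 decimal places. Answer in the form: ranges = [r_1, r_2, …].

beam 1: φ=-90°, α=210°
  d=(-0.8660,-0.5000)  start (2,2)  tX=0.9469 tY=1.0200  stride 1/|dx|=1.1547 1/|dy|=2.0000
    cross x-line → (1,2), t=0.9469 (wall)
  → r_1 = 0.9469
beam 2: φ=0°, α=300°
  d=(0.5000,-0.8660)  start (2,2)  tX=0.3600 tY=0.5889  stride 1/|dx|=2.0000 1/|dy|=1.1547
    cross x-line → (3,2), t=0.3600
    cross y-line → (3,1), t=0.5889
    cross y-line → (3,0), t=1.7436 (wall)
  → r_2 = 1.7436
beam 3: φ=90°, α=30°
  d=(0.8660,0.5000)  start (2,2)  tX=0.2078 tY=0.9800  stride 1/|dx|=1.1547 1/|dy|=2.0000
    cross x-line → (3,2), t=0.2078
    cross y-line → (3,3), t=0.9800
    cross x-line → (4,3), t=1.3625
    cross x-line → (5,3), t=2.5172
    cross y-line → (5,4), t=2.9800 (wall)
  → r_3 = 2.9800

ranges = [0.9469, 1.7436, 2.9800]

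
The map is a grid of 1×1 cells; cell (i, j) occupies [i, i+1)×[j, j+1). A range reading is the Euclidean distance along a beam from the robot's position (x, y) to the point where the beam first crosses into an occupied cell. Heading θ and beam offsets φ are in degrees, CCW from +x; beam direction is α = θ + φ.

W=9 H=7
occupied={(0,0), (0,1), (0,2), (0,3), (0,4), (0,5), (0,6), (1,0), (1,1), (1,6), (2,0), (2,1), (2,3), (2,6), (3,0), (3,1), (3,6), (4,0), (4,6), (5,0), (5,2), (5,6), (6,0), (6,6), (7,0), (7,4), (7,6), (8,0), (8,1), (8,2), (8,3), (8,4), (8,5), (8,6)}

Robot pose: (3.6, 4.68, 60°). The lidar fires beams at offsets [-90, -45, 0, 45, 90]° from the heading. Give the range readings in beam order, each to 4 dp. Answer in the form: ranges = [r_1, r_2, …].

beam 1: φ=-90°, α=330°
  d=(0.8660,-0.5000)  start (3,4)  tX=0.4619 tY=1.3600  stride 1/|dx|=1.1547 1/|dy|=2.0000
    cross x-line → (4,4), t=0.4619
    cross y-line → (4,3), t=1.3600
    cross x-line → (5,3), t=1.6166
    cross x-line → (6,3), t=2.7713
    cross y-line → (6,2), t=3.3600
    cross x-line → (7,2), t=3.9260
    cross x-line → (8,2), t=5.0807 (wall)
  → r_1 = 5.0807
beam 2: φ=-45°, α=15°
  d=(0.9659,0.2588)  start (3,4)  tX=0.4141 tY=1.2364  stride 1/|dx|=1.0353 1/|dy|=3.8637
    cross x-line → (4,4), t=0.4141
    cross y-line → (4,5), t=1.2364
    cross x-line → (5,5), t=1.4494
    cross x-line → (6,5), t=2.4847
    cross x-line → (7,5), t=3.5199
    cross x-line → (8,5), t=4.5552 (wall)
  → r_2 = 4.5552
beam 3: φ=0°, α=60°
  d=(0.5000,0.8660)  start (3,4)  tX=0.8000 tY=0.3695  stride 1/|dx|=2.0000 1/|dy|=1.1547
    cross y-line → (3,5), t=0.3695
    cross x-line → (4,5), t=0.8000
    cross y-line → (4,6), t=1.5242 (wall)
  → r_3 = 1.5242
beam 4: φ=45°, α=105°
  d=(-0.2588,0.9659)  start (3,4)  tX=2.3182 tY=0.3313  stride 1/|dx|=3.8637 1/|dy|=1.0353
    cross y-line → (3,5), t=0.3313
    cross y-line → (3,6), t=1.3666 (wall)
  → r_4 = 1.3666
beam 5: φ=90°, α=150°
  d=(-0.8660,0.5000)  start (3,4)  tX=0.6928 tY=0.6400  stride 1/|dx|=1.1547 1/|dy|=2.0000
    cross y-line → (3,5), t=0.6400
    cross x-line → (2,5), t=0.6928
    cross x-line → (1,5), t=1.8475
    cross y-line → (1,6), t=2.6400 (wall)
  → r_5 = 2.6400

ranges = [5.0807, 4.5552, 1.5242, 1.3666, 2.6400]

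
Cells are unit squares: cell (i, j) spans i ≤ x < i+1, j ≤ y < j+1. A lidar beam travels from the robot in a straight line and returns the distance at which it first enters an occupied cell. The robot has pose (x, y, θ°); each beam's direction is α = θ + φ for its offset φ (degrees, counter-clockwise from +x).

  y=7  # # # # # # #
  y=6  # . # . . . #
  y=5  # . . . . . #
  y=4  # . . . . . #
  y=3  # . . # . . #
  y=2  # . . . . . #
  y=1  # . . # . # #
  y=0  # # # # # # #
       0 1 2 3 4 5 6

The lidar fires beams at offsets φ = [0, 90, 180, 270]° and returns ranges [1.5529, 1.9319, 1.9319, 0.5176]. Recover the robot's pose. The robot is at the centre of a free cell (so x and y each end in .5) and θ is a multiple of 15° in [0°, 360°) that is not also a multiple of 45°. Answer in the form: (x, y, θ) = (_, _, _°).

(x, y, θ) = (1.5, 2.5, 285°)

The pose lattice has 26·16 = 416 candidates. Test each by forward raycasting.
  (2.5, 4.5, 15°): beam 1 = 3.6235 ≠ 1.5529 ✗
  (4.5, 6.5, 240°): beam 1 = 2.8868 ≠ 1.5529 ✗
  (3.5, 6.5, 120°): beam 1 = 0.5774 ≠ 1.5529 ✗
  (3.5, 5.5, 210°): beam 1 = 2.8868 ≠ 1.5529 ✗
  (1.5, 1.5, 120°): beam 1 = 1.0000 ≠ 1.5529 ✗
  …
  (1.5, 2.5, 285°): r_1=1.5529, r_2=1.9319, r_3=1.9319, r_4=0.5176 — all match ✓
No second candidate reproduces the full scan.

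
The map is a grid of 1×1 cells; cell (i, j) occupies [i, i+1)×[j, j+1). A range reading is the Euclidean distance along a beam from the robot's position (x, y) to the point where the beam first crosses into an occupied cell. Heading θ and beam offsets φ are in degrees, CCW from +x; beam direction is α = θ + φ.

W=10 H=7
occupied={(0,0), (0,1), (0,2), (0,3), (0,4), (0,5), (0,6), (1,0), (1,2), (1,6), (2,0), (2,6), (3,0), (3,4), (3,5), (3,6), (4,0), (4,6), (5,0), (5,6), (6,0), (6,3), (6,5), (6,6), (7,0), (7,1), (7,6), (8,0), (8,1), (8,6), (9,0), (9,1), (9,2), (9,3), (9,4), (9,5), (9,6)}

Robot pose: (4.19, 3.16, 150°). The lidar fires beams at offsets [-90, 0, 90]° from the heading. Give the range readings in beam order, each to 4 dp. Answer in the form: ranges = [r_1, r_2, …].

ranges = [3.2793, 3.6835, 2.4942]

beam 1: φ=-90°, α=60°
  cosα=0.5000 sinα=0.8660 | (4,3) | tMaxX 1.6200 tMaxY 0.9699 | tΔX 2.0000 tΔY 1.1547
    t=0.9699 [y] (4,4)
    t=1.6200 [x] (5,4)
    t=2.1246 [y] (5,5)
    t=3.2793 [y] (5,6) — stop
  → r_1 = 3.2793
beam 2: φ=0°, α=150°
  cosα=-0.8660 sinα=0.5000 | (4,3) | tMaxX 0.2194 tMaxY 1.6800 | tΔX 1.1547 tΔY 2.0000
    t=0.2194 [x] (3,3)
    t=1.3741 [x] (2,3)
    t=1.6800 [y] (2,4)
    t=2.5288 [x] (1,4)
    t=3.6800 [y] (1,5)
    t=3.6835 [x] (0,5) — stop
  → r_2 = 3.6835
beam 3: φ=90°, α=240°
  cosα=-0.5000 sinα=-0.8660 | (4,3) | tMaxX 0.3800 tMaxY 0.1848 | tΔX 2.0000 tΔY 1.1547
    t=0.1848 [y] (4,2)
    t=0.3800 [x] (3,2)
    t=1.3395 [y] (3,1)
    t=2.3800 [x] (2,1)
    t=2.4942 [y] (2,0) — stop
  → r_3 = 2.4942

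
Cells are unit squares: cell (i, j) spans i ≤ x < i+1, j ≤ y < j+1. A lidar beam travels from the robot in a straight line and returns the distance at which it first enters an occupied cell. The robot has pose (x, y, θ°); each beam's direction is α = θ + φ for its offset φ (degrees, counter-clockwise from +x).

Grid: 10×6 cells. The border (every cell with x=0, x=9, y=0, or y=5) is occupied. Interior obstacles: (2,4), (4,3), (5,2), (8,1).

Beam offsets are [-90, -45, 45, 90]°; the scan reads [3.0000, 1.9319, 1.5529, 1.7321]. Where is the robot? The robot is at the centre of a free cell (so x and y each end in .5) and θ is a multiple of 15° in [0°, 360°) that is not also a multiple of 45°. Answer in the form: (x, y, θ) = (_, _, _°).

(x, y, θ) = (2.5, 2.5, 60°)

Candidates: 28 free-cell centres × 16 headings = 448 poses. Raycast each; keep the one whose scan matches to 4 dp.
  (6.5, 3.5, 60°): beam 1 = 2.8868 ≠ 3.0000 ✗
  (4.5, 1.5, 240°): beam 1 = 4.0415 ≠ 3.0000 ✗
  (7.5, 3.5, 195°): beam 1 = 1.5529 ≠ 3.0000 ✗
  (4.5, 4.5, 255°): beam 1 = 1.5529 ≠ 3.0000 ✗
  (4.5, 4.5, 195°): beam 1 = 0.5176 ≠ 3.0000 ✗
  …
  (2.5, 2.5, 60°): r_1=3.0000, r_2=1.9319, r_3=1.5529, r_4=1.7321 — all match ✓
No second candidate reproduces the full scan.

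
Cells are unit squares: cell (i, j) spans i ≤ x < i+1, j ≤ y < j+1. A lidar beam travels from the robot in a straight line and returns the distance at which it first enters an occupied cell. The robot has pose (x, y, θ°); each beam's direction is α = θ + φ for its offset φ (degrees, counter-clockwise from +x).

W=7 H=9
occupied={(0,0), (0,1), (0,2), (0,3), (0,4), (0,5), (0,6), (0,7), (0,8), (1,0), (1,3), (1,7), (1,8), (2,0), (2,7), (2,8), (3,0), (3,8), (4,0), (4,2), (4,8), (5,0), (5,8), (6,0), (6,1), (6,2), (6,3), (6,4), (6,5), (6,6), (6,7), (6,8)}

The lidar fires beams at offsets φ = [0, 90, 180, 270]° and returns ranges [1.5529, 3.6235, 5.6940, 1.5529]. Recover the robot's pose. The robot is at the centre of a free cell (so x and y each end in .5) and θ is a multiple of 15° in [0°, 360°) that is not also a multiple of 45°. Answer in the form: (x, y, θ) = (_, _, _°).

(x, y, θ) = (4.5, 6.5, 105°)

Enumerate (i+0.5, j+0.5, θ) over the 31 free cells and 16 admissible headings. For each, cast all 4 beams and compare to the given ranges.
  (2.5, 4.5, 300°): beam 1 = 4.0415 ≠ 1.5529 ✗
  (2.5, 2.5, 210°): beam 1 = 1.7321 ≠ 1.5529 ✗
  (5.5, 1.5, 240°): beam 1 = 0.5774 ≠ 1.5529 ✗
  (2.5, 2.5, 75°): beam 1 = 5.6940 ≠ 1.5529 ✗
  …
  (4.5, 6.5, 105°): r_1=1.5529, r_2=3.6235, r_3=5.6940, r_4=1.5529 — all match ✓
Unique over the lattice → pose = (4.5, 6.5, 105°).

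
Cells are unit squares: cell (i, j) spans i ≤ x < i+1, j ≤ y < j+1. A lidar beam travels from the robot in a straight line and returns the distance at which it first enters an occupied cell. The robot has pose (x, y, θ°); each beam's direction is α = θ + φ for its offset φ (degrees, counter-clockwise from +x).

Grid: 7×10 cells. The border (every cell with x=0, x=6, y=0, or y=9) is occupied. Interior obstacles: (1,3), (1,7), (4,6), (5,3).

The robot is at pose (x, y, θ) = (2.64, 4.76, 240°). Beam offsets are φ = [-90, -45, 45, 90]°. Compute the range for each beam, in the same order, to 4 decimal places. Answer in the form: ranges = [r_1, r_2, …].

ranges = [1.8937, 1.6979, 3.8926, 2.7251]

beam 1: φ=-90°, α=150°
  direction (-0.8660, 0.5000); cell (2,4); t to first gridline: x 0.7390, y 0.4800 (then +1.1547 / +2.0000)
    (2,5) via y @ 0.4800
    (1,5) via x @ 0.7390
    (0,5) via x @ 1.8937  # hit
  → r_1 = 1.8937
beam 2: φ=-45°, α=195°
  direction (-0.9659, -0.2588); cell (2,4); t to first gridline: x 0.6626, y 2.9364 (then +1.0353 / +3.8637)
    (1,4) via x @ 0.6626
    (0,4) via x @ 1.6979  # hit
  → r_2 = 1.6979
beam 3: φ=45°, α=285°
  direction (0.2588, -0.9659); cell (2,4); t to first gridline: x 1.3909, y 0.7868 (then +3.8637 / +1.0353)
    (2,3) via y @ 0.7868
    (3,3) via x @ 1.3909
    (3,2) via y @ 1.8221
    (3,1) via y @ 2.8574
    (3,0) via y @ 3.8926  # hit
  → r_3 = 3.8926
beam 4: φ=90°, α=330°
  direction (0.8660, -0.5000); cell (2,4); t to first gridline: x 0.4157, y 1.5200 (then +1.1547 / +2.0000)
    (3,4) via x @ 0.4157
    (3,3) via y @ 1.5200
    (4,3) via x @ 1.5704
    (5,3) via x @ 2.7251  # hit
  → r_4 = 2.7251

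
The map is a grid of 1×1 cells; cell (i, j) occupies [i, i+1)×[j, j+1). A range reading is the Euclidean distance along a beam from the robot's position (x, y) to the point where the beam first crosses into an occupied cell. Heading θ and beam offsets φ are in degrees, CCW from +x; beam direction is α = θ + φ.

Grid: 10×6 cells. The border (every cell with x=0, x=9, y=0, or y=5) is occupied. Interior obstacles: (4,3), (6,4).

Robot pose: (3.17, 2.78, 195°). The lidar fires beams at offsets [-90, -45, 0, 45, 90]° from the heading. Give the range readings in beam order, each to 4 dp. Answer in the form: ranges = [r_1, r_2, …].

ranges = [2.2983, 2.5057, 2.2465, 2.0554, 1.8428]

beam 1: φ=-90°, α=105°
  dir = (cos 105°, sin 105°) = (-0.2588, 0.9659); from cell (3,2)
  next x-line at t=0.6568, next y-line at t=0.2278; Δt_x=3.8637, Δt_y=1.0353
    y: enter (3,3) at t=0.2278
    x: enter (2,3) at t=0.6568
    y: enter (2,4) at t=1.2630
    y: enter (2,5) at t=2.2983 ← occupied
  → r_1 = 2.2983
beam 2: φ=-45°, α=150°
  dir = (cos 150°, sin 150°) = (-0.8660, 0.5000); from cell (3,2)
  next x-line at t=0.1963, next y-line at t=0.4400; Δt_x=1.1547, Δt_y=2.0000
    x: enter (2,2) at t=0.1963
    y: enter (2,3) at t=0.4400
    x: enter (1,3) at t=1.3510
    y: enter (1,4) at t=2.4400
    x: enter (0,4) at t=2.5057 ← occupied
  → r_2 = 2.5057
beam 3: φ=0°, α=195°
  dir = (cos 195°, sin 195°) = (-0.9659, -0.2588); from cell (3,2)
  next x-line at t=0.1760, next y-line at t=3.0137; Δt_x=1.0353, Δt_y=3.8637
    x: enter (2,2) at t=0.1760
    x: enter (1,2) at t=1.2113
    x: enter (0,2) at t=2.2465 ← occupied
  → r_3 = 2.2465
beam 4: φ=45°, α=240°
  dir = (cos 240°, sin 240°) = (-0.5000, -0.8660); from cell (3,2)
  next x-line at t=0.3400, next y-line at t=0.9007; Δt_x=2.0000, Δt_y=1.1547
    x: enter (2,2) at t=0.3400
    y: enter (2,1) at t=0.9007
    y: enter (2,0) at t=2.0554 ← occupied
  → r_4 = 2.0554
beam 5: φ=90°, α=285°
  dir = (cos 285°, sin 285°) = (0.2588, -0.9659); from cell (3,2)
  next x-line at t=3.2069, next y-line at t=0.8075; Δt_x=3.8637, Δt_y=1.0353
    y: enter (3,1) at t=0.8075
    y: enter (3,0) at t=1.8428 ← occupied
  → r_5 = 1.8428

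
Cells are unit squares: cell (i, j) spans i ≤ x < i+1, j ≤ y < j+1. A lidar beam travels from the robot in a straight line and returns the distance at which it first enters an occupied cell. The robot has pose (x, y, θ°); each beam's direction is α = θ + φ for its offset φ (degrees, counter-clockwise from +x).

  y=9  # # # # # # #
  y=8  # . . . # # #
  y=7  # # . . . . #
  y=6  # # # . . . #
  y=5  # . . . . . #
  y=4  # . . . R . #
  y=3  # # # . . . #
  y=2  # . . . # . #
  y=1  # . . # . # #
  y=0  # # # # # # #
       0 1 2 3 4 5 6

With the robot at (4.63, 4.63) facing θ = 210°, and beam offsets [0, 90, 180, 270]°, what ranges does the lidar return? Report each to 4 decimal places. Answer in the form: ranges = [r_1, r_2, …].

ranges = [1.8822, 2.7400, 1.5819, 5.0460]

beam 1: φ=0°, α=210°
  dir = (cos 210°, sin 210°) = (-0.8660, -0.5000); from cell (4,4)
  next x-line at t=0.7275, next y-line at t=1.2600; Δt_x=1.1547, Δt_y=2.0000
    x: enter (3,4) at t=0.7275
    y: enter (3,3) at t=1.2600
    x: enter (2,3) at t=1.8822 ← occupied
  → r_1 = 1.8822
beam 2: φ=90°, α=300°
  dir = (cos 300°, sin 300°) = (0.5000, -0.8660); from cell (4,4)
  next x-line at t=0.7400, next y-line at t=0.7275; Δt_x=2.0000, Δt_y=1.1547
    y: enter (4,3) at t=0.7275
    x: enter (5,3) at t=0.7400
    y: enter (5,2) at t=1.8822
    x: enter (6,2) at t=2.7400 ← occupied
  → r_2 = 2.7400
beam 3: φ=180°, α=30°
  dir = (cos 30°, sin 30°) = (0.8660, 0.5000); from cell (4,4)
  next x-line at t=0.4272, next y-line at t=0.7400; Δt_x=1.1547, Δt_y=2.0000
    x: enter (5,4) at t=0.4272
    y: enter (5,5) at t=0.7400
    x: enter (6,5) at t=1.5819 ← occupied
  → r_3 = 1.5819
beam 4: φ=270°, α=120°
  dir = (cos 120°, sin 120°) = (-0.5000, 0.8660); from cell (4,4)
  next x-line at t=1.2600, next y-line at t=0.4272; Δt_x=2.0000, Δt_y=1.1547
    y: enter (4,5) at t=0.4272
    x: enter (3,5) at t=1.2600
    y: enter (3,6) at t=1.5819
    y: enter (3,7) at t=2.7366
    x: enter (2,7) at t=3.2600
    y: enter (2,8) at t=3.8913
    y: enter (2,9) at t=5.0460 ← occupied
  → r_4 = 5.0460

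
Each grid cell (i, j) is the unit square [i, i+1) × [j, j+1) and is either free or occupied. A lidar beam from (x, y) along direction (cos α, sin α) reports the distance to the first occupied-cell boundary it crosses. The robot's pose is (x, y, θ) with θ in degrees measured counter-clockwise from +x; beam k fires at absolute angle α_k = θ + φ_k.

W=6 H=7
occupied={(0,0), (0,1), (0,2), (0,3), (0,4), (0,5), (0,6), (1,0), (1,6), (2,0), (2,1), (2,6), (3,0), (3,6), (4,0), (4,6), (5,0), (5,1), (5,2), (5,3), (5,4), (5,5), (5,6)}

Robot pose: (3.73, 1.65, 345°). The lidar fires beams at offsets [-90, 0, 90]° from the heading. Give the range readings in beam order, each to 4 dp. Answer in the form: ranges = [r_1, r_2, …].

beam 1: φ=-90°, α=255°
  direction (-0.2588, -0.9659); cell (3,1); t to first gridline: x 2.8205, y 0.6729 (then +3.8637 / +1.0353)
    (3,0) via y @ 0.6729  # hit
  → r_1 = 0.6729
beam 2: φ=0°, α=345°
  direction (0.9659, -0.2588); cell (3,1); t to first gridline: x 0.2795, y 2.5114 (then +1.0353 / +3.8637)
    (4,1) via x @ 0.2795
    (5,1) via x @ 1.3148  # hit
  → r_2 = 1.3148
beam 3: φ=90°, α=75°
  direction (0.2588, 0.9659); cell (3,1); t to first gridline: x 1.0432, y 0.3623 (then +3.8637 / +1.0353)
    (3,2) via y @ 0.3623
    (4,2) via x @ 1.0432
    (4,3) via y @ 1.3976
    (4,4) via y @ 2.4329
    (4,5) via y @ 3.4682
    (4,6) via y @ 4.5035  # hit
  → r_3 = 4.5035

ranges = [0.6729, 1.3148, 4.5035]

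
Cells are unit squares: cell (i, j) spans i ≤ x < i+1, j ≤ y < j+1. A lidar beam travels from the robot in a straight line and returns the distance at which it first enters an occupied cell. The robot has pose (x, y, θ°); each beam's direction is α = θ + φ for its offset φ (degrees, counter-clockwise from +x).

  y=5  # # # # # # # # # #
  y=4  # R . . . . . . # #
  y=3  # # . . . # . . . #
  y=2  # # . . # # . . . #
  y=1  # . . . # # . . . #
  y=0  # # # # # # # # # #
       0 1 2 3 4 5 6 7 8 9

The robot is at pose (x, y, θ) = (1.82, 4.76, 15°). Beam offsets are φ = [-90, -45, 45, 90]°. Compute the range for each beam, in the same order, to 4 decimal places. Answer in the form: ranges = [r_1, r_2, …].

beam 1: φ=-90°, α=285°
  direction (0.2588, -0.9659); cell (1,4); t to first gridline: x 0.6955, y 0.7868 (then +3.8637 / +1.0353)
    (2,4) via x @ 0.6955
    (2,3) via y @ 0.7868
    (2,2) via y @ 1.8221
    (2,1) via y @ 2.8574
    (2,0) via y @ 3.8926  # hit
  → r_1 = 3.8926
beam 2: φ=-45°, α=330°
  direction (0.8660, -0.5000); cell (1,4); t to first gridline: x 0.2078, y 1.5200 (then +1.1547 / +2.0000)
    (2,4) via x @ 0.2078
    (3,4) via x @ 1.3625
    (3,3) via y @ 1.5200
    (4,3) via x @ 2.5172
    (4,2) via y @ 3.5200  # hit
  → r_2 = 3.5200
beam 3: φ=45°, α=60°
  direction (0.5000, 0.8660); cell (1,4); t to first gridline: x 0.3600, y 0.2771 (then +2.0000 / +1.1547)
    (1,5) via y @ 0.2771  # hit
  → r_3 = 0.2771
beam 4: φ=90°, α=105°
  direction (-0.2588, 0.9659); cell (1,4); t to first gridline: x 3.1682, y 0.2485 (then +3.8637 / +1.0353)
    (1,5) via y @ 0.2485  # hit
  → r_4 = 0.2485

ranges = [3.8926, 3.5200, 0.2771, 0.2485]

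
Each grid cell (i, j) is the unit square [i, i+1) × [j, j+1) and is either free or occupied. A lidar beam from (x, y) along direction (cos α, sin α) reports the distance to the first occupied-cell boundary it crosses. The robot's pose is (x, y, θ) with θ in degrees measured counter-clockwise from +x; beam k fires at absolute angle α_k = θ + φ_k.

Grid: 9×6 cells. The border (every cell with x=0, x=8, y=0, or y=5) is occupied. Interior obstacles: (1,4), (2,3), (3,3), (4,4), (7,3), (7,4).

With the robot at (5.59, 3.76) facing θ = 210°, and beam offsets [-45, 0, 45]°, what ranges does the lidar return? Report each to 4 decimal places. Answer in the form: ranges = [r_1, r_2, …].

beam 1: φ=-45°, α=165°
  d=(-0.9659,0.2588)  start (5,3)  tX=0.6108 tY=0.9273  stride 1/|dx|=1.0353 1/|dy|=3.8637
    cross x-line → (4,3), t=0.6108
    cross y-line → (4,4), t=0.9273 (wall)
  → r_1 = 0.9273
beam 2: φ=0°, α=210°
  d=(-0.8660,-0.5000)  start (5,3)  tX=0.6813 tY=1.5200  stride 1/|dx|=1.1547 1/|dy|=2.0000
    cross x-line → (4,3), t=0.6813
    cross y-line → (4,2), t=1.5200
    cross x-line → (3,2), t=1.8360
    cross x-line → (2,2), t=2.9907
    cross y-line → (2,1), t=3.5200
    cross x-line → (1,1), t=4.1454
    cross x-line → (0,1), t=5.3001 (wall)
  → r_2 = 5.3001
beam 3: φ=45°, α=255°
  d=(-0.2588,-0.9659)  start (5,3)  tX=2.2796 tY=0.7868  stride 1/|dx|=3.8637 1/|dy|=1.0353
    cross y-line → (5,2), t=0.7868
    cross y-line → (5,1), t=1.8221
    cross x-line → (4,1), t=2.2796
    cross y-line → (4,0), t=2.8574 (wall)
  → r_3 = 2.8574

ranges = [0.9273, 5.3001, 2.8574]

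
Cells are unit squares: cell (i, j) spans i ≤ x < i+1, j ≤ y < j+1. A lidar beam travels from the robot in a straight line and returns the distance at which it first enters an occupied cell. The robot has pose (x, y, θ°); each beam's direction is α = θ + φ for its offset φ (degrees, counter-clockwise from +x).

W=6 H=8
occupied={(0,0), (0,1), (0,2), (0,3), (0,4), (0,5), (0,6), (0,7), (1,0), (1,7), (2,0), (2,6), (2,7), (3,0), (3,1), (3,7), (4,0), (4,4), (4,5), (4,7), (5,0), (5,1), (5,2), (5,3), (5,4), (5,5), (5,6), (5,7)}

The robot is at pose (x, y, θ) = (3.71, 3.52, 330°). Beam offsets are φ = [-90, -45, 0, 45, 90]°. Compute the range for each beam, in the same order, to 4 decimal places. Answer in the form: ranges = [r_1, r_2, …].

beam 1: φ=-90°, α=240°
  d=(-0.5000,-0.8660)  start (3,3)  tX=1.4200 tY=0.6004  stride 1/|dx|=2.0000 1/|dy|=1.1547
    cross y-line → (3,2), t=0.6004
    cross x-line → (2,2), t=1.4200
    cross y-line → (2,1), t=1.7551
    cross y-line → (2,0), t=2.9098 (wall)
  → r_1 = 2.9098
beam 2: φ=-45°, α=285°
  d=(0.2588,-0.9659)  start (3,3)  tX=1.1205 tY=0.5383  stride 1/|dx|=3.8637 1/|dy|=1.0353
    cross y-line → (3,2), t=0.5383
    cross x-line → (4,2), t=1.1205
    cross y-line → (4,1), t=1.5736
    cross y-line → (4,0), t=2.6089 (wall)
  → r_2 = 2.6089
beam 3: φ=0°, α=330°
  d=(0.8660,-0.5000)  start (3,3)  tX=0.3349 tY=1.0400  stride 1/|dx|=1.1547 1/|dy|=2.0000
    cross x-line → (4,3), t=0.3349
    cross y-line → (4,2), t=1.0400
    cross x-line → (5,2), t=1.4896 (wall)
  → r_3 = 1.4896
beam 4: φ=45°, α=15°
  d=(0.9659,0.2588)  start (3,3)  tX=0.3002 tY=1.8546  stride 1/|dx|=1.0353 1/|dy|=3.8637
    cross x-line → (4,3), t=0.3002
    cross x-line → (5,3), t=1.3355 (wall)
  → r_4 = 1.3355
beam 5: φ=90°, α=60°
  d=(0.5000,0.8660)  start (3,3)  tX=0.5800 tY=0.5543  stride 1/|dx|=2.0000 1/|dy|=1.1547
    cross y-line → (3,4), t=0.5543
    cross x-line → (4,4), t=0.5800 (wall)
  → r_5 = 0.5800

ranges = [2.9098, 2.6089, 1.4896, 1.3355, 0.5800]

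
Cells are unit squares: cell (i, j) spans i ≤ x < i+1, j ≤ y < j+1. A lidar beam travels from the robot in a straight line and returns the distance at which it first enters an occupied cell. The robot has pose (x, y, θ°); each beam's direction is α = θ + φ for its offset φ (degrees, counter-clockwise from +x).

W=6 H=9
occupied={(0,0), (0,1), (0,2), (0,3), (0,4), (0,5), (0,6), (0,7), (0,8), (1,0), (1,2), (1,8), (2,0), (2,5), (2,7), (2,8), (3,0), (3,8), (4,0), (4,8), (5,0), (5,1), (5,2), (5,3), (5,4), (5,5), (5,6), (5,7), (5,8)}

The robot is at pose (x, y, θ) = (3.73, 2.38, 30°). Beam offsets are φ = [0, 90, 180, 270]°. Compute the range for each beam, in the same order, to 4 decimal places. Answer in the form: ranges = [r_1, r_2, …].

ranges = [1.4665, 3.0253, 2.7600, 1.5935]

beam 1: φ=0°, α=30°
  direction (0.8660, 0.5000); cell (3,2); t to first gridline: x 0.3118, y 1.2400 (then +1.1547 / +2.0000)
    (4,2) via x @ 0.3118
    (4,3) via y @ 1.2400
    (5,3) via x @ 1.4665  # hit
  → r_1 = 1.4665
beam 2: φ=90°, α=120°
  direction (-0.5000, 0.8660); cell (3,2); t to first gridline: x 1.4600, y 0.7159 (then +2.0000 / +1.1547)
    (3,3) via y @ 0.7159
    (2,3) via x @ 1.4600
    (2,4) via y @ 1.8706
    (2,5) via y @ 3.0253  # hit
  → r_2 = 3.0253
beam 3: φ=180°, α=210°
  direction (-0.8660, -0.5000); cell (3,2); t to first gridline: x 0.8429, y 0.7600 (then +1.1547 / +2.0000)
    (3,1) via y @ 0.7600
    (2,1) via x @ 0.8429
    (1,1) via x @ 1.9976
    (1,0) via y @ 2.7600  # hit
  → r_3 = 2.7600
beam 4: φ=270°, α=300°
  direction (0.5000, -0.8660); cell (3,2); t to first gridline: x 0.5400, y 0.4388 (then +2.0000 / +1.1547)
    (3,1) via y @ 0.4388
    (4,1) via x @ 0.5400
    (4,0) via y @ 1.5935  # hit
  → r_4 = 1.5935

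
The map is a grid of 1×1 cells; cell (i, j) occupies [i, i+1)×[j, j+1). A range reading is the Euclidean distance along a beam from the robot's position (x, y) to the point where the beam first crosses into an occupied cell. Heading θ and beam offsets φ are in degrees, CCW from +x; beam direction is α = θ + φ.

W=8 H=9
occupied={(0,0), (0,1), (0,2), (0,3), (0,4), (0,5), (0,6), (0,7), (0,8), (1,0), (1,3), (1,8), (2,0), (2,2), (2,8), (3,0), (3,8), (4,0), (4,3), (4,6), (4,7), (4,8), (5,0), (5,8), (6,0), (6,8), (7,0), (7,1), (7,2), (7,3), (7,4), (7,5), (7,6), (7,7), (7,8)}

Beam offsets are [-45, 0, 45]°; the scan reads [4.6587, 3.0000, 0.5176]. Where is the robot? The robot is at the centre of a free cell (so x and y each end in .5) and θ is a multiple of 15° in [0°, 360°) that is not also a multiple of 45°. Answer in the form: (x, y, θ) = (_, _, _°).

(x, y, θ) = (2.5, 3.5, 120°)

The pose lattice has 37·16 = 592 candidates. Test each by forward raycasting.
  (1.5, 5.5, 195°): beam 1 = 0.5774 ≠ 4.6587 ✗
  (6.5, 3.5, 285°): beam 1 = 2.8868 ≠ 4.6587 ✗
  (6.5, 7.5, 60°): beam 1 = 0.5176 ≠ 4.6587 ✗
  (6.5, 7.5, 75°): beam 1 = 0.5774 ≠ 4.6587 ✗
  …
  (2.5, 3.5, 120°): r_1=4.6587, r_2=3.0000, r_3=0.5176 — all match ✓
Only this pose fits every beam.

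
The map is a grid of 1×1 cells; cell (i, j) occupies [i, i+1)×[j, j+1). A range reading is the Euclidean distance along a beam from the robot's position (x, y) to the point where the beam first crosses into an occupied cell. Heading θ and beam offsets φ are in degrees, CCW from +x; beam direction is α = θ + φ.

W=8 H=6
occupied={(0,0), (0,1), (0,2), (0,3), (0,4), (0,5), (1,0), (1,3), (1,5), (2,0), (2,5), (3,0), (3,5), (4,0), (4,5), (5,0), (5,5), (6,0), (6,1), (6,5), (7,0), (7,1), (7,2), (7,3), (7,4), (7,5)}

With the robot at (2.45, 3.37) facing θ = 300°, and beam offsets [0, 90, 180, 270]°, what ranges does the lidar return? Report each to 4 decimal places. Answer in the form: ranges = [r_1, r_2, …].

beam 1: φ=0°, α=300°
  cosα=0.5000 sinα=-0.8660 | (2,3) | tMaxX 1.1000 tMaxY 0.4272 | tΔX 2.0000 tΔY 1.1547
    t=0.4272 [y] (2,2)
    t=1.1000 [x] (3,2)
    t=1.5819 [y] (3,1)
    t=2.7366 [y] (3,0) — stop
  → r_1 = 2.7366
beam 2: φ=90°, α=30°
  cosα=0.8660 sinα=0.5000 | (2,3) | tMaxX 0.6351 tMaxY 1.2600 | tΔX 1.1547 tΔY 2.0000
    t=0.6351 [x] (3,3)
    t=1.2600 [y] (3,4)
    t=1.7898 [x] (4,4)
    t=2.9445 [x] (5,4)
    t=3.2600 [y] (5,5) — stop
  → r_2 = 3.2600
beam 3: φ=180°, α=120°
  cosα=-0.5000 sinα=0.8660 | (2,3) | tMaxX 0.9000 tMaxY 0.7275 | tΔX 2.0000 tΔY 1.1547
    t=0.7275 [y] (2,4)
    t=0.9000 [x] (1,4)
    t=1.8822 [y] (1,5) — stop
  → r_3 = 1.8822
beam 4: φ=270°, α=210°
  cosα=-0.8660 sinα=-0.5000 | (2,3) | tMaxX 0.5196 tMaxY 0.7400 | tΔX 1.1547 tΔY 2.0000
    t=0.5196 [x] (1,3) — stop
  → r_4 = 0.5196

ranges = [2.7366, 3.2600, 1.8822, 0.5196]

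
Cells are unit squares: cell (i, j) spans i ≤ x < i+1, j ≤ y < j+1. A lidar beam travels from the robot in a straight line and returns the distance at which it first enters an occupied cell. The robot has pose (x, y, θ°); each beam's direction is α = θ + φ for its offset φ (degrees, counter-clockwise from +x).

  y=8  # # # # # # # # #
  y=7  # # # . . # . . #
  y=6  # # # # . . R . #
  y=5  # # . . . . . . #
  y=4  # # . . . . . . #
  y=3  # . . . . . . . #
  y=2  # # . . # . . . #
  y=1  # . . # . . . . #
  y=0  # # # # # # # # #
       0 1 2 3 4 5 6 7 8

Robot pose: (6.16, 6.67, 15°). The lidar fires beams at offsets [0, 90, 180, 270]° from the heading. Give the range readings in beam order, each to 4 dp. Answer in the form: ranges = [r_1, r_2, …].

ranges = [1.9049, 0.6182, 2.2362, 5.8700]

beam 1: φ=0°, α=15°
  dir = (cos 15°, sin 15°) = (0.9659, 0.2588); from cell (6,6)
  next x-line at t=0.8696, next y-line at t=1.2750; Δt_x=1.0353, Δt_y=3.8637
    x: enter (7,6) at t=0.8696
    y: enter (7,7) at t=1.2750
    x: enter (8,7) at t=1.9049 ← occupied
  → r_1 = 1.9049
beam 2: φ=90°, α=105°
  dir = (cos 105°, sin 105°) = (-0.2588, 0.9659); from cell (6,6)
  next x-line at t=0.6182, next y-line at t=0.3416; Δt_x=3.8637, Δt_y=1.0353
    y: enter (6,7) at t=0.3416
    x: enter (5,7) at t=0.6182 ← occupied
  → r_2 = 0.6182
beam 3: φ=180°, α=195°
  dir = (cos 195°, sin 195°) = (-0.9659, -0.2588); from cell (6,6)
  next x-line at t=0.1656, next y-line at t=2.5887; Δt_x=1.0353, Δt_y=3.8637
    x: enter (5,6) at t=0.1656
    x: enter (4,6) at t=1.2009
    x: enter (3,6) at t=2.2362 ← occupied
  → r_3 = 2.2362
beam 4: φ=270°, α=285°
  dir = (cos 285°, sin 285°) = (0.2588, -0.9659); from cell (6,6)
  next x-line at t=3.2455, next y-line at t=0.6936; Δt_x=3.8637, Δt_y=1.0353
    y: enter (6,5) at t=0.6936
    y: enter (6,4) at t=1.7289
    y: enter (6,3) at t=2.7642
    x: enter (7,3) at t=3.2455
    y: enter (7,2) at t=3.7995
    y: enter (7,1) at t=4.8347
    y: enter (7,0) at t=5.8700 ← occupied
  → r_4 = 5.8700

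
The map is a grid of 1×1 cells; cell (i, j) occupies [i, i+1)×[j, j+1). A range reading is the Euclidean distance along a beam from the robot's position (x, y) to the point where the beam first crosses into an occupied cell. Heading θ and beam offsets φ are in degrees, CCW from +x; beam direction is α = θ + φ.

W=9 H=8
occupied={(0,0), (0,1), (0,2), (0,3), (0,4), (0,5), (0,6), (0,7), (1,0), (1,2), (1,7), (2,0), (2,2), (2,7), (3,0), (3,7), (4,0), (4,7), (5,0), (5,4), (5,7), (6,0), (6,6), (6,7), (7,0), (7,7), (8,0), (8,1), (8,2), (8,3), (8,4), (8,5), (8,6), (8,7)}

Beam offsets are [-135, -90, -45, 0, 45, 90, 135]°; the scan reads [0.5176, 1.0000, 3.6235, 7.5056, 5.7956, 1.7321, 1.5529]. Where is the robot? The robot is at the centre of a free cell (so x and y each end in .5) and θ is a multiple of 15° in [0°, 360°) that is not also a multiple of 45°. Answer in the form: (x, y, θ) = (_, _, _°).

(x, y, θ) = (7.5, 2.5, 150°)

Candidates: 38 free-cell centres × 16 headings = 608 poses. Raycast each; keep the one whose scan matches to 4 dp.
  (1.5, 3.5, 15°): beam 1 = 0.5774 ≠ 0.5176 ✗
  (7.5, 6.5, 300°): beam 2 = 0.5774 ≠ 1.0000 ✗
  (6.5, 1.5, 195°): beam 1 = 3.0000 ≠ 0.5176 ✗
  (6.5, 5.5, 210°): beam 2 = 0.5774 ≠ 1.0000 ✗
  …
  (7.5, 2.5, 150°): r_1=0.5176, r_2=1.0000, r_3=3.6235, r_4=7.5056, r_5=5.7956, r_6=1.7321, r_7=1.5529 — all match ✓
No second candidate reproduces the full scan.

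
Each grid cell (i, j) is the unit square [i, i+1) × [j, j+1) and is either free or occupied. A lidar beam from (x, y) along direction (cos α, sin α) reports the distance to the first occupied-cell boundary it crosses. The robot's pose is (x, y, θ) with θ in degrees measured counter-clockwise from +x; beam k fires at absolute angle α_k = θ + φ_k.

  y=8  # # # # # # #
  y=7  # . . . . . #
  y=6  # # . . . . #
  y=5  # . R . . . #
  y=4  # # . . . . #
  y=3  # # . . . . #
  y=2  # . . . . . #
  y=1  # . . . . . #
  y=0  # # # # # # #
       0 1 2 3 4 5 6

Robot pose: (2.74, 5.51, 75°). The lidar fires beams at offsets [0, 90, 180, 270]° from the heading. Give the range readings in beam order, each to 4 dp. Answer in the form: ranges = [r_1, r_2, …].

ranges = [2.5778, 1.8014, 4.6691, 3.3750]

beam 1: φ=0°, α=75°
  cosα=0.2588 sinα=0.9659 | (2,5) | tMaxX 1.0046 tMaxY 0.5073 | tΔX 3.8637 tΔY 1.0353
    t=0.5073 [y] (2,6)
    t=1.0046 [x] (3,6)
    t=1.5426 [y] (3,7)
    t=2.5778 [y] (3,8) — stop
  → r_1 = 2.5778
beam 2: φ=90°, α=165°
  cosα=-0.9659 sinα=0.2588 | (2,5) | tMaxX 0.7661 tMaxY 1.8932 | tΔX 1.0353 tΔY 3.8637
    t=0.7661 [x] (1,5)
    t=1.8014 [x] (0,5) — stop
  → r_2 = 1.8014
beam 3: φ=180°, α=255°
  cosα=-0.2588 sinα=-0.9659 | (2,5) | tMaxX 2.8591 tMaxY 0.5280 | tΔX 3.8637 tΔY 1.0353
    t=0.5280 [y] (2,4)
    t=1.5633 [y] (2,3)
    t=2.5985 [y] (2,2)
    t=2.8591 [x] (1,2)
    t=3.6338 [y] (1,1)
    t=4.6691 [y] (1,0) — stop
  → r_3 = 4.6691
beam 4: φ=270°, α=345°
  cosα=0.9659 sinα=-0.2588 | (2,5) | tMaxX 0.2692 tMaxY 1.9705 | tΔX 1.0353 tΔY 3.8637
    t=0.2692 [x] (3,5)
    t=1.3044 [x] (4,5)
    t=1.9705 [y] (4,4)
    t=2.3397 [x] (5,4)
    t=3.3750 [x] (6,4) — stop
  → r_4 = 3.3750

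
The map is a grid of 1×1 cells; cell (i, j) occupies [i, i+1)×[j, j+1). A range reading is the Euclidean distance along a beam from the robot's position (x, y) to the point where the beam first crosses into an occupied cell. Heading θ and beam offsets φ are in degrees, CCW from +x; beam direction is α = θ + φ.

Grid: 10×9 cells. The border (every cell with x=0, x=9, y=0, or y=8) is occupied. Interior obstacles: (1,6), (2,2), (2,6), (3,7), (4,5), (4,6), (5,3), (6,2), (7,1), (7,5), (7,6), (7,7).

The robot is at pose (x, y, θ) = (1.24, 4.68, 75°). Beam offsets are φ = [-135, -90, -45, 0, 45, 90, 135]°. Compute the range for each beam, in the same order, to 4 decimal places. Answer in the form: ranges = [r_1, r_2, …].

ranges = [1.9399, 3.8926, 3.1870, 1.3666, 0.4800, 0.2485, 0.2771]

beam 1: φ=-135°, α=300°
  cosα=0.5000 sinα=-0.8660 | (1,4) | tMaxX 1.5200 tMaxY 0.7852 | tΔX 2.0000 tΔY 1.1547
    t=0.7852 [y] (1,3)
    t=1.5200 [x] (2,3)
    t=1.9399 [y] (2,2) — stop
  → r_1 = 1.9399
beam 2: φ=-90°, α=345°
  cosα=0.9659 sinα=-0.2588 | (1,4) | tMaxX 0.7868 tMaxY 2.6273 | tΔX 1.0353 tΔY 3.8637
    t=0.7868 [x] (2,4)
    t=1.8221 [x] (3,4)
    t=2.6273 [y] (3,3)
    t=2.8574 [x] (4,3)
    t=3.8926 [x] (5,3) — stop
  → r_2 = 3.8926
beam 3: φ=-45°, α=30°
  cosα=0.8660 sinα=0.5000 | (1,4) | tMaxX 0.8776 tMaxY 0.6400 | tΔX 1.1547 tΔY 2.0000
    t=0.6400 [y] (1,5)
    t=0.8776 [x] (2,5)
    t=2.0323 [x] (3,5)
    t=2.6400 [y] (3,6)
    t=3.1870 [x] (4,6) — stop
  → r_3 = 3.1870
beam 4: φ=0°, α=75°
  cosα=0.2588 sinα=0.9659 | (1,4) | tMaxX 2.9364 tMaxY 0.3313 | tΔX 3.8637 tΔY 1.0353
    t=0.3313 [y] (1,5)
    t=1.3666 [y] (1,6) — stop
  → r_4 = 1.3666
beam 5: φ=45°, α=120°
  cosα=-0.5000 sinα=0.8660 | (1,4) | tMaxX 0.4800 tMaxY 0.3695 | tΔX 2.0000 tΔY 1.1547
    t=0.3695 [y] (1,5)
    t=0.4800 [x] (0,5) — stop
  → r_5 = 0.4800
beam 6: φ=90°, α=165°
  cosα=-0.9659 sinα=0.2588 | (1,4) | tMaxX 0.2485 tMaxY 1.2364 | tΔX 1.0353 tΔY 3.8637
    t=0.2485 [x] (0,4) — stop
  → r_6 = 0.2485
beam 7: φ=135°, α=210°
  cosα=-0.8660 sinα=-0.5000 | (1,4) | tMaxX 0.2771 tMaxY 1.3600 | tΔX 1.1547 tΔY 2.0000
    t=0.2771 [x] (0,4) — stop
  → r_7 = 0.2771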